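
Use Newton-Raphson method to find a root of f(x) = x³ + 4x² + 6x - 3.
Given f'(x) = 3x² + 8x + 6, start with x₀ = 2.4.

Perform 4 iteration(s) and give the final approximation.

f(x) = x³ + 4x² + 6x - 3
f'(x) = 3x² + 8x + 6
x₀ = 2.4

Newton-Raphson formula: x_{n+1} = x_n - f(x_n)/f'(x_n)

Iteration 1:
  f(2.400000) = 48.264000
  f'(2.400000) = 42.480000
  x_1 = 2.400000 - 48.264000/42.480000 = 1.263842
Iteration 2:
  f(1.263842) = 12.990965
  f'(1.263842) = 20.902623
  x_2 = 1.263842 - 12.990965/20.902623 = 0.642343
Iteration 3:
  f(0.642343) = 2.769504
  f'(0.642343) = 12.376552
  x_3 = 0.642343 - 2.769504/12.376552 = 0.418572
Iteration 4:
  f(0.418572) = 0.285580
  f'(0.418572) = 9.874187
  x_4 = 0.418572 - 0.285580/9.874187 = 0.389650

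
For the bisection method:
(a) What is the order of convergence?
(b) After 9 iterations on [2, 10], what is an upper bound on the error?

(a) Bisection has linear (order 1) convergence; the error is halved each step.

(b) Error bound = (b-a)/2^n = (10 - 2)/2^{9}
    = 8/2^{9}

(a) 1 (linear); (b) error ≤ 1.56e-02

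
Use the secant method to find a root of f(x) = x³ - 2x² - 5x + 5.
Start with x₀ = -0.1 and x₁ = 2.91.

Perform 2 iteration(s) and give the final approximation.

f(x) = x³ - 2x² - 5x + 5
x₀ = -0.1, x₁ = 2.91

Secant formula: x_{n+1} = x_n - f(x_n)(x_n - x_{n-1})/(f(x_n) - f(x_{n-1}))

Iteration 1:
  f(-0.100000) = 5.479000
  f(2.910000) = -1.844029
  x_2 = 2.910000 - (-1.844029)×(2.910000 - (-0.100000))/(-1.844029 - 5.479000)
       = 2.152045
Iteration 2:
  f(2.910000) = -1.844029
  f(2.152045) = -5.056059
  x_3 = 2.152045 - (-5.056059)×(2.152045 - 2.910000)/(-5.056059 - (-1.844029))
       = 3.345143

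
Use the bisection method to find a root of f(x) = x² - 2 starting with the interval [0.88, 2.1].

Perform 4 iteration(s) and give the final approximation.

f(x) = x² - 2
Initial interval: [0.88, 2.1]

Iteration 1:
  c_1 = (0.880000 + 2.100000)/2 = 1.490000
  f(c_1) = f(1.490000) = 0.220100
  f(a) × f(c) < 0, new interval: [0.880000, 1.490000]
Iteration 2:
  c_2 = (0.880000 + 1.490000)/2 = 1.185000
  f(c_2) = f(1.185000) = -0.595775
  f(a) × f(c) ≥ 0, new interval: [1.185000, 1.490000]
Iteration 3:
  c_3 = (1.185000 + 1.490000)/2 = 1.337500
  f(c_3) = f(1.337500) = -0.211094
  f(a) × f(c) ≥ 0, new interval: [1.337500, 1.490000]
Iteration 4:
  c_4 = (1.337500 + 1.490000)/2 = 1.413750
  f(c_4) = f(1.413750) = -0.001311
  f(a) × f(c) ≥ 0, new interval: [1.413750, 1.490000]

After 4 iteration(s), the approximation is c_4 = 1.413750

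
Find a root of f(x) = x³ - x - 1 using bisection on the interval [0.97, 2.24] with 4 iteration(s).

f(x) = x³ - x - 1
Initial interval: [0.97, 2.24]

Iteration 1:
  c_1 = (0.970000 + 2.240000)/2 = 1.605000
  f(c_1) = f(1.605000) = 1.529520
  f(a) × f(c) < 0, new interval: [0.970000, 1.605000]
Iteration 2:
  c_2 = (0.970000 + 1.605000)/2 = 1.287500
  f(c_2) = f(1.287500) = -0.153268
  f(a) × f(c) ≥ 0, new interval: [1.287500, 1.605000]
Iteration 3:
  c_3 = (1.287500 + 1.605000)/2 = 1.446250
  f(c_3) = f(1.446250) = 0.578783
  f(a) × f(c) < 0, new interval: [1.287500, 1.446250]
Iteration 4:
  c_4 = (1.287500 + 1.446250)/2 = 1.366875
  f(c_4) = f(1.366875) = 0.186922
  f(a) × f(c) < 0, new interval: [1.287500, 1.366875]

After 4 iteration(s), the approximation is c_4 = 1.366875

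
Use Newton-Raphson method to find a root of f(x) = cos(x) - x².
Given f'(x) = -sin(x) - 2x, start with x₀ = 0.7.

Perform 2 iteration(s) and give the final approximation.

f(x) = cos(x) - x²
f'(x) = -sin(x) - 2x
x₀ = 0.7

Newton-Raphson formula: x_{n+1} = x_n - f(x_n)/f'(x_n)

Iteration 1:
  f(0.700000) = 0.274842
  f'(0.700000) = -2.044218
  x_1 = 0.700000 - 0.274842/(-2.044218) = 0.834449
Iteration 2:
  f(0.834449) = -0.024718
  f'(0.834449) = -2.409823
  x_2 = 0.834449 - (-0.024718)/(-2.409823) = 0.824191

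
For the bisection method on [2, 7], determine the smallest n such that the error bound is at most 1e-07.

We need (b-a)/2^n ≤ 1e-07
(7 - 2)/2^n ≤ 1e-07
5/2^n ≤ 1e-07
2^n ≥ 50000000
n ≥ log₂(50000000) = 25.58
n ≥ 26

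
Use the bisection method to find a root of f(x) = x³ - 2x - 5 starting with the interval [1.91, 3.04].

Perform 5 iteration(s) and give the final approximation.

f(x) = x³ - 2x - 5
Initial interval: [1.91, 3.04]

Iteration 1:
  c_1 = (1.910000 + 3.040000)/2 = 2.475000
  f(c_1) = f(2.475000) = 5.210922
  f(a) × f(c) < 0, new interval: [1.910000, 2.475000]
Iteration 2:
  c_2 = (1.910000 + 2.475000)/2 = 2.192500
  f(c_2) = f(2.192500) = 1.154471
  f(a) × f(c) < 0, new interval: [1.910000, 2.192500]
Iteration 3:
  c_3 = (1.910000 + 2.192500)/2 = 2.051250
  f(c_3) = f(2.051250) = -0.471606
  f(a) × f(c) ≥ 0, new interval: [2.051250, 2.192500]
Iteration 4:
  c_4 = (2.051250 + 2.192500)/2 = 2.121875
  f(c_4) = f(2.121875) = 0.309681
  f(a) × f(c) < 0, new interval: [2.051250, 2.121875]
Iteration 5:
  c_5 = (2.051250 + 2.121875)/2 = 2.086563
  f(c_5) = f(2.086563) = -0.088768
  f(a) × f(c) ≥ 0, new interval: [2.086563, 2.121875]

After 5 iteration(s), the approximation is c_5 = 2.086563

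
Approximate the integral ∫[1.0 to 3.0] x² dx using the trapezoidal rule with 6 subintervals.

f(x) = x²
a = 1.0, b = 3.0, n = 6
h = (b - a)/n = 0.333333

Trapezoidal rule: (h/2)[f(x₀) + 2f(x₁) + 2f(x₂) + ... + f(xₙ)]

x_0 = 1.0000, f(x_0) = 1.000000, coefficient = 1
x_1 = 1.3333, f(x_1) = 1.777778, coefficient = 2
x_2 = 1.6667, f(x_2) = 2.777778, coefficient = 2
x_3 = 2.0000, f(x_3) = 4.000000, coefficient = 2
x_4 = 2.3333, f(x_4) = 5.444444, coefficient = 2
x_5 = 2.6667, f(x_5) = 7.111111, coefficient = 2
x_6 = 3.0000, f(x_6) = 9.000000, coefficient = 1

I ≈ (0.333333/2) × 52.222222 = 8.703704
Exact value: 8.666667
Error: 0.037037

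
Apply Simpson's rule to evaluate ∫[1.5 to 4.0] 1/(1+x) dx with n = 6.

f(x) = 1/(1+x)
a = 1.5, b = 4.0, n = 6
h = (b - a)/n = 0.416667

Simpson's rule: (h/3)[f(x₀) + 4f(x₁) + 2f(x₂) + ... + f(xₙ)]

x_0 = 1.5000, f(x_0) = 0.400000, coefficient = 1
x_1 = 1.9167, f(x_1) = 0.342857, coefficient = 4
x_2 = 2.3333, f(x_2) = 0.300000, coefficient = 2
x_3 = 2.7500, f(x_3) = 0.266667, coefficient = 4
x_4 = 3.1667, f(x_4) = 0.240000, coefficient = 2
x_5 = 3.5833, f(x_5) = 0.218182, coefficient = 4
x_6 = 4.0000, f(x_6) = 0.200000, coefficient = 1

I ≈ (0.416667/3) × 4.990823 = 0.693170
Exact value: 0.693147
Error: 0.000023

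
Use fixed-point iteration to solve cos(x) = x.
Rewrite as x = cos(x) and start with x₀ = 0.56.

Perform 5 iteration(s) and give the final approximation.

Equation: cos(x) = x
Fixed-point form: x = cos(x)
x₀ = 0.56

x_1 = g(0.560000) = 0.847255
x_2 = g(0.847255) = 0.662043
x_3 = g(0.662043) = 0.788738
x_4 = g(0.788738) = 0.704741
x_5 = g(0.704741) = 0.761779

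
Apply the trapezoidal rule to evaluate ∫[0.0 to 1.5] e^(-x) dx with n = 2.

f(x) = e^(-x)
a = 0.0, b = 1.5, n = 2
h = (b - a)/n = 0.750000

Trapezoidal rule: (h/2)[f(x₀) + 2f(x₁) + 2f(x₂) + ... + f(xₙ)]

x_0 = 0.0000, f(x_0) = 1.000000, coefficient = 1
x_1 = 0.7500, f(x_1) = 0.472367, coefficient = 2
x_2 = 1.5000, f(x_2) = 0.223130, coefficient = 1

I ≈ (0.750000/2) × 2.167863 = 0.812949
Exact value: 0.776870
Error: 0.036079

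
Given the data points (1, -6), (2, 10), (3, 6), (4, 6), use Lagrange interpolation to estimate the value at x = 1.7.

Lagrange interpolation formula:
P(x) = Σ yᵢ × Lᵢ(x)
where Lᵢ(x) = Π_{j≠i} (x - xⱼ)/(xᵢ - xⱼ)

L_0(1.7) = (1.7 - 2)/(1 - 2) × (1.7 - 3)/(1 - 3) × (1.7 - 4)/(1 - 4) = 0.149500
L_1(1.7) = (1.7 - 1)/(2 - 1) × (1.7 - 3)/(2 - 3) × (1.7 - 4)/(2 - 4) = 1.046500
L_2(1.7) = (1.7 - 1)/(3 - 1) × (1.7 - 2)/(3 - 2) × (1.7 - 4)/(3 - 4) = -0.241500
L_3(1.7) = (1.7 - 1)/(4 - 1) × (1.7 - 2)/(4 - 2) × (1.7 - 3)/(4 - 3) = 0.045500

P(1.7) = (-6)×L_0(1.7) + 10×L_1(1.7) + 6×L_2(1.7) + 6×L_3(1.7)
P(1.7) = 8.392000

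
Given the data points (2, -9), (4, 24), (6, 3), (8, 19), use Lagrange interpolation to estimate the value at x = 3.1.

Lagrange interpolation formula:
P(x) = Σ yᵢ × Lᵢ(x)
where Lᵢ(x) = Π_{j≠i} (x - xⱼ)/(xᵢ - xⱼ)

L_0(3.1) = (3.1 - 4)/(2 - 4) × (3.1 - 6)/(2 - 6) × (3.1 - 8)/(2 - 8) = 0.266437
L_1(3.1) = (3.1 - 2)/(4 - 2) × (3.1 - 6)/(4 - 6) × (3.1 - 8)/(4 - 8) = 0.976938
L_2(3.1) = (3.1 - 2)/(6 - 2) × (3.1 - 4)/(6 - 4) × (3.1 - 8)/(6 - 8) = -0.303187
L_3(3.1) = (3.1 - 2)/(8 - 2) × (3.1 - 4)/(8 - 4) × (3.1 - 6)/(8 - 6) = 0.059812

P(3.1) = (-9)×L_0(3.1) + 24×L_1(3.1) + 3×L_2(3.1) + 19×L_3(3.1)
P(3.1) = 21.275437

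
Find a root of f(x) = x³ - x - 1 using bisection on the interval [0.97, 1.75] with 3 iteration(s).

f(x) = x³ - x - 1
Initial interval: [0.97, 1.75]

Iteration 1:
  c_1 = (0.970000 + 1.750000)/2 = 1.360000
  f(c_1) = f(1.360000) = 0.155456
  f(a) × f(c) < 0, new interval: [0.970000, 1.360000]
Iteration 2:
  c_2 = (0.970000 + 1.360000)/2 = 1.165000
  f(c_2) = f(1.165000) = -0.583833
  f(a) × f(c) ≥ 0, new interval: [1.165000, 1.360000]
Iteration 3:
  c_3 = (1.165000 + 1.360000)/2 = 1.262500
  f(c_3) = f(1.262500) = -0.250193
  f(a) × f(c) ≥ 0, new interval: [1.262500, 1.360000]

After 3 iteration(s), the approximation is c_3 = 1.262500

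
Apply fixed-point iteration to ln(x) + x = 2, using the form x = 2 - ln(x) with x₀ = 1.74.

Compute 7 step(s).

Equation: ln(x) + x = 2
Fixed-point form: x = 2 - ln(x)
x₀ = 1.74

x_1 = g(1.740000) = 1.446115
x_2 = g(1.446115) = 1.631119
x_3 = g(1.631119) = 1.510733
x_4 = g(1.510733) = 1.587405
x_5 = g(1.587405) = 1.537900
x_6 = g(1.537900) = 1.569582
x_7 = g(1.569582) = 1.549190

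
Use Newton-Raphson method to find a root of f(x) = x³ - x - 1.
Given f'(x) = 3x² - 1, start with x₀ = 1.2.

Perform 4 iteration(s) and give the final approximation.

f(x) = x³ - x - 1
f'(x) = 3x² - 1
x₀ = 1.2

Newton-Raphson formula: x_{n+1} = x_n - f(x_n)/f'(x_n)

Iteration 1:
  f(1.200000) = -0.472000
  f'(1.200000) = 3.320000
  x_1 = 1.200000 - (-0.472000)/3.320000 = 1.342169
Iteration 2:
  f(1.342169) = 0.075636
  f'(1.342169) = 4.404250
  x_2 = 1.342169 - 0.075636/4.404250 = 1.324995
Iteration 3:
  f(1.324995) = 0.001182
  f'(1.324995) = 4.266837
  x_3 = 1.324995 - 0.001182/4.266837 = 1.324718
Iteration 4:
  f(1.324718) = 0.000000
  f'(1.324718) = 4.264634
  x_4 = 1.324718 - 0.000000/4.264634 = 1.324718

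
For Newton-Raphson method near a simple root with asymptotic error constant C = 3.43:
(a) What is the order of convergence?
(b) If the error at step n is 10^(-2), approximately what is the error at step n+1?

(a) Newton-Raphson has quadratic (order 2) convergence near simple roots.
    This means |e_{n+1}| ≈ C|e_n|².

(b) With |e_n| = 10^(-2) and C = 3.43:
    |e_{n+1}| ≈ 3.43 × (10^(-2))² = 3.43 × 10^(-4)

(a) 2 (quadratic); (b) |e_{n+1}| ≈ 3.430e-04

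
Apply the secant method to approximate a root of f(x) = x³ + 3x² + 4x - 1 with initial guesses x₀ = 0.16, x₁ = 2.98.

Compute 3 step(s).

f(x) = x³ + 3x² + 4x - 1
x₀ = 0.16, x₁ = 2.98

Secant formula: x_{n+1} = x_n - f(x_n)(x_n - x_{n-1})/(f(x_n) - f(x_{n-1}))

Iteration 1:
  f(0.160000) = -0.279104
  f(2.980000) = 64.024792
  x_2 = 2.980000 - 64.024792×(2.980000 - 0.160000)/(64.024792 - (-0.279104))
       = 0.172240
Iteration 2:
  f(2.980000) = 64.024792
  f(0.172240) = -0.216931
  x_3 = 0.172240 - (-0.216931)×(0.172240 - 2.980000)/(-0.216931 - 64.024792)
       = 0.181721
Iteration 3:
  f(0.172240) = -0.216931
  f(0.181721) = -0.168047
  x_4 = 0.181721 - (-0.168047)×(0.181721 - 0.172240)/(-0.168047 - (-0.216931))
       = 0.214314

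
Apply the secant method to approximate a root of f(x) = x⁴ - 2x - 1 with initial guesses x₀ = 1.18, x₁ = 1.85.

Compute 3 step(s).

f(x) = x⁴ - 2x - 1
x₀ = 1.18, x₁ = 1.85

Secant formula: x_{n+1} = x_n - f(x_n)(x_n - x_{n-1})/(f(x_n) - f(x_{n-1}))

Iteration 1:
  f(1.180000) = -1.421222
  f(1.850000) = 7.013506
  x_2 = 1.850000 - 7.013506×(1.850000 - 1.180000)/(7.013506 - (-1.421222))
       = 1.292893
Iteration 2:
  f(1.850000) = 7.013506
  f(1.292893) = -0.791634
  x_3 = 1.292893 - (-0.791634)×(1.292893 - 1.850000)/(-0.791634 - 7.013506)
       = 1.349397
Iteration 3:
  f(1.292893) = -0.791634
  f(1.349397) = -0.383217
  x_4 = 1.349397 - (-0.383217)×(1.349397 - 1.292893)/(-0.383217 - (-0.791634))
       = 1.402415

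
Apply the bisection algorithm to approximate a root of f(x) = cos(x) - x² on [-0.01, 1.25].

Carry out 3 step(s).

f(x) = cos(x) - x²
Initial interval: [-0.01, 1.25]

Iteration 1:
  c_1 = (-0.010000 + 1.250000)/2 = 0.620000
  f(c_1) = f(0.620000) = 0.429478
  f(a) × f(c) ≥ 0, new interval: [0.620000, 1.250000]
Iteration 2:
  c_2 = (0.620000 + 1.250000)/2 = 0.935000
  f(c_2) = f(0.935000) = -0.280407
  f(a) × f(c) < 0, new interval: [0.620000, 0.935000]
Iteration 3:
  c_3 = (0.620000 + 0.935000)/2 = 0.777500
  f(c_3) = f(0.777500) = 0.108163
  f(a) × f(c) ≥ 0, new interval: [0.777500, 0.935000]

After 3 iteration(s), the approximation is c_3 = 0.777500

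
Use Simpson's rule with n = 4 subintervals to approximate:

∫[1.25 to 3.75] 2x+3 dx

f(x) = 2x+3
a = 1.25, b = 3.75, n = 4
h = (b - a)/n = 0.625000

Simpson's rule: (h/3)[f(x₀) + 4f(x₁) + 2f(x₂) + ... + f(xₙ)]

x_0 = 1.2500, f(x_0) = 5.500000, coefficient = 1
x_1 = 1.8750, f(x_1) = 6.750000, coefficient = 4
x_2 = 2.5000, f(x_2) = 8.000000, coefficient = 2
x_3 = 3.1250, f(x_3) = 9.250000, coefficient = 4
x_4 = 3.7500, f(x_4) = 10.500000, coefficient = 1

I ≈ (0.625000/3) × 96.000000 = 20.000000
Exact value: 20.000000
Error: 0.000000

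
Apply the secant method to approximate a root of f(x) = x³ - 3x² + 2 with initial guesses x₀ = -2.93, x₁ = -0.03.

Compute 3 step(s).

f(x) = x³ - 3x² + 2
x₀ = -2.93, x₁ = -0.03

Secant formula: x_{n+1} = x_n - f(x_n)(x_n - x_{n-1})/(f(x_n) - f(x_{n-1}))

Iteration 1:
  f(-2.930000) = -48.908457
  f(-0.030000) = 1.997273
  x_2 = -0.030000 - 1.997273×(-0.030000 - (-2.930000))/(1.997273 - (-48.908457))
       = -0.143781
Iteration 2:
  f(-0.030000) = 1.997273
  f(-0.143781) = 1.935009
  x_3 = -0.143781 - 1.935009×(-0.143781 - (-0.030000))/(1.935009 - 1.997273)
       = -3.679797
Iteration 3:
  f(-0.143781) = 1.935009
  f(-3.679797) = -88.450490
  x_4 = -3.679797 - (-88.450490)×(-3.679797 - (-0.143781))/(-88.450490 - 1.935009)
       = -0.219481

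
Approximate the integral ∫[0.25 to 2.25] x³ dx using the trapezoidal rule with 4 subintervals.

f(x) = x³
a = 0.25, b = 2.25, n = 4
h = (b - a)/n = 0.500000

Trapezoidal rule: (h/2)[f(x₀) + 2f(x₁) + 2f(x₂) + ... + f(xₙ)]

x_0 = 0.2500, f(x_0) = 0.015625, coefficient = 1
x_1 = 0.7500, f(x_1) = 0.421875, coefficient = 2
x_2 = 1.2500, f(x_2) = 1.953125, coefficient = 2
x_3 = 1.7500, f(x_3) = 5.359375, coefficient = 2
x_4 = 2.2500, f(x_4) = 11.390625, coefficient = 1

I ≈ (0.500000/2) × 26.875000 = 6.718750
Exact value: 6.406250
Error: 0.312500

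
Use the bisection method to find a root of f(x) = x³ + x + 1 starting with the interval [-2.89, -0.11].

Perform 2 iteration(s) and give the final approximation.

f(x) = x³ + x + 1
Initial interval: [-2.89, -0.11]

Iteration 1:
  c_1 = (-2.890000 + (-0.110000))/2 = -1.500000
  f(c_1) = f(-1.500000) = -3.875000
  f(a) × f(c) ≥ 0, new interval: [-1.500000, -0.110000]
Iteration 2:
  c_2 = (-1.500000 + (-0.110000))/2 = -0.805000
  f(c_2) = f(-0.805000) = -0.326660
  f(a) × f(c) ≥ 0, new interval: [-0.805000, -0.110000]

After 2 iteration(s), the approximation is c_2 = -0.805000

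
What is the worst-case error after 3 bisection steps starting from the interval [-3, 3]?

Bisection error bound: |error| ≤ (b-a)/2^n
|error| ≤ (3 - (-3))/2^3 = 6/2^3
|error| ≤ 0.7500000000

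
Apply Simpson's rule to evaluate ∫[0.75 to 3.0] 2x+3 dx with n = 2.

f(x) = 2x+3
a = 0.75, b = 3.0, n = 2
h = (b - a)/n = 1.125000

Simpson's rule: (h/3)[f(x₀) + 4f(x₁) + 2f(x₂) + ... + f(xₙ)]

x_0 = 0.7500, f(x_0) = 4.500000, coefficient = 1
x_1 = 1.8750, f(x_1) = 6.750000, coefficient = 4
x_2 = 3.0000, f(x_2) = 9.000000, coefficient = 1

I ≈ (1.125000/3) × 40.500000 = 15.187500
Exact value: 15.187500
Error: 0.000000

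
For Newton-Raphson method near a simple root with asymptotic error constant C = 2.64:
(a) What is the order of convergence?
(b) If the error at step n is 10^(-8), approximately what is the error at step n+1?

(a) Newton-Raphson has quadratic (order 2) convergence near simple roots.
    This means |e_{n+1}| ≈ C|e_n|².

(b) With |e_n| = 10^(-8) and C = 2.64:
    |e_{n+1}| ≈ 2.64 × (10^(-8))² = 2.64 × 10^(-16)

(a) 2 (quadratic); (b) |e_{n+1}| ≈ 2.640e-16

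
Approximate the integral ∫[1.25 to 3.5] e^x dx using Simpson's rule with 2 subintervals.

f(x) = e^x
a = 1.25, b = 3.5, n = 2
h = (b - a)/n = 1.125000

Simpson's rule: (h/3)[f(x₀) + 4f(x₁) + 2f(x₂) + ... + f(xₙ)]

x_0 = 1.2500, f(x_0) = 3.490343, coefficient = 1
x_1 = 2.3750, f(x_1) = 10.751013, coefficient = 4
x_2 = 3.5000, f(x_2) = 33.115452, coefficient = 1

I ≈ (1.125000/3) × 79.609848 = 29.853693
Exact value: 29.625109
Error: 0.228584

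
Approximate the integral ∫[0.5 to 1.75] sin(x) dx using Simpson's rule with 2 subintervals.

f(x) = sin(x)
a = 0.5, b = 1.75, n = 2
h = (b - a)/n = 0.625000

Simpson's rule: (h/3)[f(x₀) + 4f(x₁) + 2f(x₂) + ... + f(xₙ)]

x_0 = 0.5000, f(x_0) = 0.479426, coefficient = 1
x_1 = 1.1250, f(x_1) = 0.902268, coefficient = 4
x_2 = 1.7500, f(x_2) = 0.983986, coefficient = 1

I ≈ (0.625000/3) × 5.072482 = 1.056767
Exact value: 1.055829
Error: 0.000938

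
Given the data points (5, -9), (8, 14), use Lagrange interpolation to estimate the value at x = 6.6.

Lagrange interpolation formula:
P(x) = Σ yᵢ × Lᵢ(x)
where Lᵢ(x) = Π_{j≠i} (x - xⱼ)/(xᵢ - xⱼ)

L_0(6.6) = (6.6 - 8)/(5 - 8) = 0.466667
L_1(6.6) = (6.6 - 5)/(8 - 5) = 0.533333

P(6.6) = (-9)×L_0(6.6) + 14×L_1(6.6)
P(6.6) = 3.266667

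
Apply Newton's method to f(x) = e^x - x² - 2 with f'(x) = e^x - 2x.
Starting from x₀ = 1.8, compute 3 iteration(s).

f(x) = e^x - x² - 2
f'(x) = e^x - 2x
x₀ = 1.8

Newton-Raphson formula: x_{n+1} = x_n - f(x_n)/f'(x_n)

Iteration 1:
  f(1.800000) = 0.809647
  f'(1.800000) = 2.449647
  x_1 = 1.800000 - 0.809647/2.449647 = 1.469484
Iteration 2:
  f(1.469484) = 0.187608
  f'(1.469484) = 1.408024
  x_2 = 1.469484 - 0.187608/1.408024 = 1.336242
Iteration 3:
  f(1.336242) = 0.019175
  f'(1.336242) = 1.132234
  x_3 = 1.336242 - 0.019175/1.132234 = 1.319306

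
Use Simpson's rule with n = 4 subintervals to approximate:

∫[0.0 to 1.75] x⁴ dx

f(x) = x⁴
a = 0.0, b = 1.75, n = 4
h = (b - a)/n = 0.437500

Simpson's rule: (h/3)[f(x₀) + 4f(x₁) + 2f(x₂) + ... + f(xₙ)]

x_0 = 0.0000, f(x_0) = 0.000000, coefficient = 1
x_1 = 0.4375, f(x_1) = 0.036636, coefficient = 4
x_2 = 0.8750, f(x_2) = 0.586182, coefficient = 2
x_3 = 1.3125, f(x_3) = 2.967545, coefficient = 4
x_4 = 1.7500, f(x_4) = 9.378906, coefficient = 1

I ≈ (0.437500/3) × 22.567993 = 3.291166
Exact value: 3.282617
Error: 0.008548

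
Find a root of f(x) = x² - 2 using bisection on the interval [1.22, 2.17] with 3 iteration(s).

f(x) = x² - 2
Initial interval: [1.22, 2.17]

Iteration 1:
  c_1 = (1.220000 + 2.170000)/2 = 1.695000
  f(c_1) = f(1.695000) = 0.873025
  f(a) × f(c) < 0, new interval: [1.220000, 1.695000]
Iteration 2:
  c_2 = (1.220000 + 1.695000)/2 = 1.457500
  f(c_2) = f(1.457500) = 0.124306
  f(a) × f(c) < 0, new interval: [1.220000, 1.457500]
Iteration 3:
  c_3 = (1.220000 + 1.457500)/2 = 1.338750
  f(c_3) = f(1.338750) = -0.207748
  f(a) × f(c) ≥ 0, new interval: [1.338750, 1.457500]

After 3 iteration(s), the approximation is c_3 = 1.338750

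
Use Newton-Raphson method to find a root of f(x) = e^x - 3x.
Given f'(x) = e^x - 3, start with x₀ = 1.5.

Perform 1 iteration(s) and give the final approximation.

f(x) = e^x - 3x
f'(x) = e^x - 3
x₀ = 1.5

Newton-Raphson formula: x_{n+1} = x_n - f(x_n)/f'(x_n)

Iteration 1:
  f(1.500000) = -0.018311
  f'(1.500000) = 1.481689
  x_1 = 1.500000 - (-0.018311)/1.481689 = 1.512358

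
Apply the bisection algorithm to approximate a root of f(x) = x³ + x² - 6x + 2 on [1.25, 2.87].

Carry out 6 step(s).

f(x) = x³ + x² - 6x + 2
Initial interval: [1.25, 2.87]

Iteration 1:
  c_1 = (1.250000 + 2.870000)/2 = 2.060000
  f(c_1) = f(2.060000) = 2.625416
  f(a) × f(c) < 0, new interval: [1.250000, 2.060000]
Iteration 2:
  c_2 = (1.250000 + 2.060000)/2 = 1.655000
  f(c_2) = f(1.655000) = -0.657889
  f(a) × f(c) ≥ 0, new interval: [1.655000, 2.060000]
Iteration 3:
  c_3 = (1.655000 + 2.060000)/2 = 1.857500
  f(c_3) = f(1.857500) = 0.714250
  f(a) × f(c) < 0, new interval: [1.655000, 1.857500]
Iteration 4:
  c_4 = (1.655000 + 1.857500)/2 = 1.756250
  f(c_4) = f(1.756250) = -0.036084
  f(a) × f(c) ≥ 0, new interval: [1.756250, 1.857500]
Iteration 5:
  c_5 = (1.756250 + 1.857500)/2 = 1.806875
  f(c_5) = f(1.806875) = 0.322628
  f(a) × f(c) < 0, new interval: [1.756250, 1.806875]
Iteration 6:
  c_6 = (1.756250 + 1.806875)/2 = 1.781563
  f(c_6) = f(1.781563) = 0.139207
  f(a) × f(c) < 0, new interval: [1.756250, 1.781563]

After 6 iteration(s), the approximation is c_6 = 1.781563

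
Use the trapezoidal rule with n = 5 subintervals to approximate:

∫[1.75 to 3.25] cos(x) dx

f(x) = cos(x)
a = 1.75, b = 3.25, n = 5
h = (b - a)/n = 0.300000

Trapezoidal rule: (h/2)[f(x₀) + 2f(x₁) + 2f(x₂) + ... + f(xₙ)]

x_0 = 1.7500, f(x_0) = -0.178246, coefficient = 1
x_1 = 2.0500, f(x_1) = -0.461073, coefficient = 2
x_2 = 2.3500, f(x_2) = -0.702713, coefficient = 2
x_3 = 2.6500, f(x_3) = -0.881582, coefficient = 2
x_4 = 2.9500, f(x_4) = -0.981702, coefficient = 2
x_5 = 3.2500, f(x_5) = -0.994130, coefficient = 1

I ≈ (0.300000/2) × -7.226516 = -1.083977
Exact value: -1.092181
Error: 0.008204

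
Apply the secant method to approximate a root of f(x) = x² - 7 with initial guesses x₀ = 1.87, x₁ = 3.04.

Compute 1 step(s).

f(x) = x² - 7
x₀ = 1.87, x₁ = 3.04

Secant formula: x_{n+1} = x_n - f(x_n)(x_n - x_{n-1})/(f(x_n) - f(x_{n-1}))

Iteration 1:
  f(1.870000) = -3.503100
  f(3.040000) = 2.241600
  x_2 = 3.040000 - 2.241600×(3.040000 - 1.870000)/(2.241600 - (-3.503100))
       = 2.583462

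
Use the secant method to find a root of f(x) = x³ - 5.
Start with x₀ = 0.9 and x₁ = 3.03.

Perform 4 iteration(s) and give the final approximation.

f(x) = x³ - 5
x₀ = 0.9, x₁ = 3.03

Secant formula: x_{n+1} = x_n - f(x_n)(x_n - x_{n-1})/(f(x_n) - f(x_{n-1}))

Iteration 1:
  f(0.900000) = -4.271000
  f(3.030000) = 22.818127
  x_2 = 3.030000 - 22.818127×(3.030000 - 0.900000)/(22.818127 - (-4.271000))
       = 1.235826
Iteration 2:
  f(3.030000) = 22.818127
  f(1.235826) = -3.112566
  x_3 = 1.235826 - (-3.112566)×(1.235826 - 3.030000)/(-3.112566 - 22.818127)
       = 1.451188
Iteration 3:
  f(1.235826) = -3.112566
  f(1.451188) = -1.943877
  x_4 = 1.451188 - (-1.943877)×(1.451188 - 1.235826)/(-1.943877 - (-3.112566))
       = 1.809399
Iteration 4:
  f(1.451188) = -1.943877
  f(1.809399) = 0.923833
  x_5 = 1.809399 - 0.923833×(1.809399 - 1.451188)/(0.923833 - (-1.943877))
       = 1.694001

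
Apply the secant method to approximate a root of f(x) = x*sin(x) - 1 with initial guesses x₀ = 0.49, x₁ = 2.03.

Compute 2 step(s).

f(x) = x*sin(x) - 1
x₀ = 0.49, x₁ = 2.03

Secant formula: x_{n+1} = x_n - f(x_n)(x_n - x_{n-1})/(f(x_n) - f(x_{n-1}))

Iteration 1:
  f(0.490000) = -0.769393
  f(2.030000) = 0.819704
  x_2 = 2.030000 - 0.819704×(2.030000 - 0.490000)/(0.819704 - (-0.769393))
       = 1.235622
Iteration 2:
  f(2.030000) = 0.819704
  f(1.235622) = 0.166863
  x_3 = 1.235622 - 0.166863×(1.235622 - 2.030000)/(0.166863 - 0.819704)
       = 1.032582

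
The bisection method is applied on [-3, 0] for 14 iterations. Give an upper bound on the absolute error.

Bisection error bound: |error| ≤ (b-a)/2^n
|error| ≤ (0 - (-3))/2^14 = 3/2^14
|error| ≤ 0.0001831055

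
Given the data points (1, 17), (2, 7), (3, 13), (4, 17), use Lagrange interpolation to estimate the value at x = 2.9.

Lagrange interpolation formula:
P(x) = Σ yᵢ × Lᵢ(x)
where Lᵢ(x) = Π_{j≠i} (x - xⱼ)/(xᵢ - xⱼ)

L_0(2.9) = (2.9 - 2)/(1 - 2) × (2.9 - 3)/(1 - 3) × (2.9 - 4)/(1 - 4) = -0.016500
L_1(2.9) = (2.9 - 1)/(2 - 1) × (2.9 - 3)/(2 - 3) × (2.9 - 4)/(2 - 4) = 0.104500
L_2(2.9) = (2.9 - 1)/(3 - 1) × (2.9 - 2)/(3 - 2) × (2.9 - 4)/(3 - 4) = 0.940500
L_3(2.9) = (2.9 - 1)/(4 - 1) × (2.9 - 2)/(4 - 2) × (2.9 - 3)/(4 - 3) = -0.028500

P(2.9) = 17×L_0(2.9) + 7×L_1(2.9) + 13×L_2(2.9) + 17×L_3(2.9)
P(2.9) = 12.193000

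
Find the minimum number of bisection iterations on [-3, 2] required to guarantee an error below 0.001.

We need (b-a)/2^n ≤ 0.001
(2 - (-3))/2^n ≤ 0.001
5/2^n ≤ 0.001
2^n ≥ 5000
n ≥ log₂(5000) = 12.29
n ≥ 13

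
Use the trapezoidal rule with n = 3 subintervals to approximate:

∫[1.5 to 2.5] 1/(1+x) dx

f(x) = 1/(1+x)
a = 1.5, b = 2.5, n = 3
h = (b - a)/n = 0.333333

Trapezoidal rule: (h/2)[f(x₀) + 2f(x₁) + 2f(x₂) + ... + f(xₙ)]

x_0 = 1.5000, f(x_0) = 0.400000, coefficient = 1
x_1 = 1.8333, f(x_1) = 0.352941, coefficient = 2
x_2 = 2.1667, f(x_2) = 0.315789, coefficient = 2
x_3 = 2.5000, f(x_3) = 0.285714, coefficient = 1

I ≈ (0.333333/2) × 2.023176 = 0.337196
Exact value: 0.336472
Error: 0.000724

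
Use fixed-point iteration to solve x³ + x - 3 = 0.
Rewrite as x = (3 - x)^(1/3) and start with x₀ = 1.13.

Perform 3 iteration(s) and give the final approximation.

Equation: x³ + x - 3 = 0
Fixed-point form: x = (3 - x)^(1/3)
x₀ = 1.13

x_1 = g(1.130000) = 1.232009
x_2 = g(1.232009) = 1.209187
x_3 = g(1.209187) = 1.214367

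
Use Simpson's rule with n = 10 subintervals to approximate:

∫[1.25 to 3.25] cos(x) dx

f(x) = cos(x)
a = 1.25, b = 3.25, n = 10
h = (b - a)/n = 0.200000

Simpson's rule: (h/3)[f(x₀) + 4f(x₁) + 2f(x₂) + ... + f(xₙ)]

x_0 = 1.2500, f(x_0) = 0.315322, coefficient = 1
x_1 = 1.4500, f(x_1) = 0.120503, coefficient = 4
x_2 = 1.6500, f(x_2) = -0.079121, coefficient = 2
x_3 = 1.8500, f(x_3) = -0.275590, coefficient = 4
x_4 = 2.0500, f(x_4) = -0.461073, coefficient = 2
x_5 = 2.2500, f(x_5) = -0.628174, coefficient = 4
x_6 = 2.4500, f(x_6) = -0.770231, coefficient = 2
x_7 = 2.6500, f(x_7) = -0.881582, coefficient = 4
x_8 = 2.8500, f(x_8) = -0.957787, coefficient = 2
x_9 = 3.0500, f(x_9) = -0.995808, coefficient = 4
x_10 = 3.2500, f(x_10) = -0.994130, coefficient = 1

I ≈ (0.200000/3) × -15.857838 = -1.057189
Exact value: -1.057180
Error: 0.000009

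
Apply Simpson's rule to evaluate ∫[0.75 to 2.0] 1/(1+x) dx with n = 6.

f(x) = 1/(1+x)
a = 0.75, b = 2.0, n = 6
h = (b - a)/n = 0.208333

Simpson's rule: (h/3)[f(x₀) + 4f(x₁) + 2f(x₂) + ... + f(xₙ)]

x_0 = 0.7500, f(x_0) = 0.571429, coefficient = 1
x_1 = 0.9583, f(x_1) = 0.510638, coefficient = 4
x_2 = 1.1667, f(x_2) = 0.461538, coefficient = 2
x_3 = 1.3750, f(x_3) = 0.421053, coefficient = 4
x_4 = 1.5833, f(x_4) = 0.387097, coefficient = 2
x_5 = 1.7917, f(x_5) = 0.358209, coefficient = 4
x_6 = 2.0000, f(x_6) = 0.333333, coefficient = 1

I ≈ (0.208333/3) × 7.761632 = 0.539002
Exact value: 0.538997
Error: 0.000006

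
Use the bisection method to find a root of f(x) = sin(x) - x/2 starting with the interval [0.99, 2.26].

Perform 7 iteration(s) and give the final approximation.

f(x) = sin(x) - x/2
Initial interval: [0.99, 2.26]

Iteration 1:
  c_1 = (0.990000 + 2.260000)/2 = 1.625000
  f(c_1) = f(1.625000) = 0.186031
  f(a) × f(c) ≥ 0, new interval: [1.625000, 2.260000]
Iteration 2:
  c_2 = (1.625000 + 2.260000)/2 = 1.942500
  f(c_2) = f(1.942500) = -0.039540
  f(a) × f(c) < 0, new interval: [1.625000, 1.942500]
Iteration 3:
  c_3 = (1.625000 + 1.942500)/2 = 1.783750
  f(c_3) = f(1.783750) = 0.085536
  f(a) × f(c) ≥ 0, new interval: [1.783750, 1.942500]
Iteration 4:
  c_4 = (1.783750 + 1.942500)/2 = 1.863125
  f(c_4) = f(1.863125) = 0.026013
  f(a) × f(c) ≥ 0, new interval: [1.863125, 1.942500]
Iteration 5:
  c_5 = (1.863125 + 1.942500)/2 = 1.902813
  f(c_5) = f(1.902813) = -0.006019
  f(a) × f(c) < 0, new interval: [1.863125, 1.902813]
Iteration 6:
  c_6 = (1.863125 + 1.902813)/2 = 1.882969
  f(c_6) = f(1.882969) = 0.010184
  f(a) × f(c) ≥ 0, new interval: [1.882969, 1.902813]
Iteration 7:
  c_7 = (1.882969 + 1.902813)/2 = 1.892891
  f(c_7) = f(1.892891) = 0.002129
  f(a) × f(c) ≥ 0, new interval: [1.892891, 1.902813]

After 7 iteration(s), the approximation is c_7 = 1.892891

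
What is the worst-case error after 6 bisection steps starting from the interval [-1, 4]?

Bisection error bound: |error| ≤ (b-a)/2^n
|error| ≤ (4 - (-1))/2^6 = 5/2^6
|error| ≤ 0.0781250000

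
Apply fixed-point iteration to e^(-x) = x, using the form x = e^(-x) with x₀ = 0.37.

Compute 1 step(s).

Equation: e^(-x) = x
Fixed-point form: x = e^(-x)
x₀ = 0.37

x_1 = g(0.370000) = 0.690734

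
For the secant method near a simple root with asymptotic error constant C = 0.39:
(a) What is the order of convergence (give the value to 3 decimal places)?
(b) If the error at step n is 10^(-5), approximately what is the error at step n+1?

(a) Secant method has superlinear convergence with order φ = (1+√5)/2 ≈ 1.618.
    This means |e_{n+1}| ≈ C|e_n|^1.618.

(b) With |e_n| = 10^(-5) and C = 0.39:
    |e_{n+1}| ≈ 0.39 × (10^(-5))^1.618 = 0.39 × 10^(-8.09)

(a) ≈ 1.618 (golden ratio); (b) |e_{n+1}| ≈ 3.169e-09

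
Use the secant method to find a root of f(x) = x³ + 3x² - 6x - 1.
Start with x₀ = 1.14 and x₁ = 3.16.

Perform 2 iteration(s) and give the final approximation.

f(x) = x³ + 3x² - 6x - 1
x₀ = 1.14, x₁ = 3.16

Secant formula: x_{n+1} = x_n - f(x_n)(x_n - x_{n-1})/(f(x_n) - f(x_{n-1}))

Iteration 1:
  f(1.140000) = -2.459656
  f(3.160000) = 41.551296
  x_2 = 3.160000 - 41.551296×(3.160000 - 1.140000)/(41.551296 - (-2.459656))
       = 1.252892
Iteration 2:
  f(3.160000) = 41.551296
  f(1.252892) = -1.841421
  x_3 = 1.252892 - (-1.841421)×(1.252892 - 3.160000)/(-1.841421 - 41.551296)
       = 1.333823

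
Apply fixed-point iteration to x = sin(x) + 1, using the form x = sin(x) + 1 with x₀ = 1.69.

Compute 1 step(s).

Equation: x = sin(x) + 1
Fixed-point form: x = sin(x) + 1
x₀ = 1.69

x_1 = g(1.690000) = 1.992904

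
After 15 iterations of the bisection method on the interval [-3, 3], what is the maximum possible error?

Bisection error bound: |error| ≤ (b-a)/2^n
|error| ≤ (3 - (-3))/2^15 = 6/2^15
|error| ≤ 0.0001831055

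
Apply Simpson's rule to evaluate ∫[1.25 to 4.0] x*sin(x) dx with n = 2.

f(x) = x*sin(x)
a = 1.25, b = 4.0, n = 2
h = (b - a)/n = 1.375000

Simpson's rule: (h/3)[f(x₀) + 4f(x₁) + 2f(x₂) + ... + f(xₙ)]

x_0 = 1.2500, f(x_0) = 1.186231, coefficient = 1
x_1 = 2.6250, f(x_1) = 1.296541, coefficient = 4
x_2 = 4.0000, f(x_2) = -3.027210, coefficient = 1

I ≈ (1.375000/3) × 3.345184 = 1.533209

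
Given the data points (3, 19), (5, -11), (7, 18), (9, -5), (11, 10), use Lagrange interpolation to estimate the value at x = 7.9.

Lagrange interpolation formula:
P(x) = Σ yᵢ × Lᵢ(x)
where Lᵢ(x) = Π_{j≠i} (x - xⱼ)/(xᵢ - xⱼ)

L_0(7.9) = (7.9 - 5)/(3 - 5) × (7.9 - 7)/(3 - 7) × (7.9 - 9)/(3 - 9) × (7.9 - 11)/(3 - 11) = 0.023177
L_1(7.9) = (7.9 - 3)/(5 - 3) × (7.9 - 7)/(5 - 7) × (7.9 - 9)/(5 - 9) × (7.9 - 11)/(5 - 11) = -0.156647
L_2(7.9) = (7.9 - 3)/(7 - 3) × (7.9 - 5)/(7 - 5) × (7.9 - 9)/(7 - 9) × (7.9 - 11)/(7 - 11) = 0.757127
L_3(7.9) = (7.9 - 3)/(9 - 3) × (7.9 - 5)/(9 - 5) × (7.9 - 7)/(9 - 7) × (7.9 - 11)/(9 - 11) = 0.412978
L_4(7.9) = (7.9 - 3)/(11 - 3) × (7.9 - 5)/(11 - 5) × (7.9 - 7)/(11 - 7) × (7.9 - 9)/(11 - 9) = -0.036635

P(7.9) = 19×L_0(7.9) + (-11)×L_1(7.9) + 18×L_2(7.9) + (-5)×L_3(7.9) + 10×L_4(7.9)
P(7.9) = 13.360521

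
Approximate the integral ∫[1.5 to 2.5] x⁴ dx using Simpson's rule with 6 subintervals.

f(x) = x⁴
a = 1.5, b = 2.5, n = 6
h = (b - a)/n = 0.166667

Simpson's rule: (h/3)[f(x₀) + 4f(x₁) + 2f(x₂) + ... + f(xₙ)]

x_0 = 1.5000, f(x_0) = 5.062500, coefficient = 1
x_1 = 1.6667, f(x_1) = 7.716049, coefficient = 4
x_2 = 1.8333, f(x_2) = 11.297068, coefficient = 2
x_3 = 2.0000, f(x_3) = 16.000000, coefficient = 4
x_4 = 2.1667, f(x_4) = 22.037809, coefficient = 2
x_5 = 2.3333, f(x_5) = 29.641975, coefficient = 4
x_6 = 2.5000, f(x_6) = 39.062500, coefficient = 1

I ≈ (0.166667/3) × 324.226852 = 18.012603
Exact value: 18.012500
Error: 0.000103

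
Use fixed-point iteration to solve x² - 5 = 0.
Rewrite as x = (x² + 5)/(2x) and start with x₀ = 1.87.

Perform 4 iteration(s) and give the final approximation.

Equation: x² - 5 = 0
Fixed-point form: x = (x² + 5)/(2x)
x₀ = 1.87

x_1 = g(1.870000) = 2.271898
x_2 = g(2.271898) = 2.236351
x_3 = g(2.236351) = 2.236068
x_4 = g(2.236068) = 2.236068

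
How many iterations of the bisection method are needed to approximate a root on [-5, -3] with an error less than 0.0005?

We need (b-a)/2^n ≤ 0.0005
(-3 - (-5))/2^n ≤ 0.0005
2/2^n ≤ 0.0005
2^n ≥ 4000
n ≥ log₂(4000) = 11.97
n ≥ 12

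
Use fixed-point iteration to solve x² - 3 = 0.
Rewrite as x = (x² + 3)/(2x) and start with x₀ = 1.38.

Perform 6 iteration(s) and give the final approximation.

Equation: x² - 3 = 0
Fixed-point form: x = (x² + 3)/(2x)
x₀ = 1.38

x_1 = g(1.380000) = 1.776957
x_2 = g(1.776957) = 1.732618
x_3 = g(1.732618) = 1.732051
x_4 = g(1.732051) = 1.732051
x_5 = g(1.732051) = 1.732051
x_6 = g(1.732051) = 1.732051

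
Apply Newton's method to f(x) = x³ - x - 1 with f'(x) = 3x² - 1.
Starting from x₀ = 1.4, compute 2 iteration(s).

f(x) = x³ - x - 1
f'(x) = 3x² - 1
x₀ = 1.4

Newton-Raphson formula: x_{n+1} = x_n - f(x_n)/f'(x_n)

Iteration 1:
  f(1.400000) = 0.344000
  f'(1.400000) = 4.880000
  x_1 = 1.400000 - 0.344000/4.880000 = 1.329508
Iteration 2:
  f(1.329508) = 0.020520
  f'(1.329508) = 4.302776
  x_2 = 1.329508 - 0.020520/4.302776 = 1.324739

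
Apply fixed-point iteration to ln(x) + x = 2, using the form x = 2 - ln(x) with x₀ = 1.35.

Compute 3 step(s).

Equation: ln(x) + x = 2
Fixed-point form: x = 2 - ln(x)
x₀ = 1.35

x_1 = g(1.350000) = 1.699895
x_2 = g(1.699895) = 1.469433
x_3 = g(1.469433) = 1.615123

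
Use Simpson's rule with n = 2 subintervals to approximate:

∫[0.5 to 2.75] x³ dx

f(x) = x³
a = 0.5, b = 2.75, n = 2
h = (b - a)/n = 1.125000

Simpson's rule: (h/3)[f(x₀) + 4f(x₁) + 2f(x₂) + ... + f(xₙ)]

x_0 = 0.5000, f(x_0) = 0.125000, coefficient = 1
x_1 = 1.6250, f(x_1) = 4.291016, coefficient = 4
x_2 = 2.7500, f(x_2) = 20.796875, coefficient = 1

I ≈ (1.125000/3) × 38.085938 = 14.282227
Exact value: 14.282227
Error: 0.000000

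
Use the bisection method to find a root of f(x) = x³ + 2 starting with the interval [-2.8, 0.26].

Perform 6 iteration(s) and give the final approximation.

f(x) = x³ + 2
Initial interval: [-2.8, 0.26]

Iteration 1:
  c_1 = (-2.800000 + 0.260000)/2 = -1.270000
  f(c_1) = f(-1.270000) = -0.048383
  f(a) × f(c) ≥ 0, new interval: [-1.270000, 0.260000]
Iteration 2:
  c_2 = (-1.270000 + 0.260000)/2 = -0.505000
  f(c_2) = f(-0.505000) = 1.871212
  f(a) × f(c) < 0, new interval: [-1.270000, -0.505000]
Iteration 3:
  c_3 = (-1.270000 + (-0.505000))/2 = -0.887500
  f(c_3) = f(-0.887500) = 1.300955
  f(a) × f(c) < 0, new interval: [-1.270000, -0.887500]
Iteration 4:
  c_4 = (-1.270000 + (-0.887500))/2 = -1.078750
  f(c_4) = f(-1.078750) = 0.744657
  f(a) × f(c) < 0, new interval: [-1.270000, -1.078750]
Iteration 5:
  c_5 = (-1.270000 + (-1.078750))/2 = -1.174375
  f(c_5) = f(-1.174375) = 0.380353
  f(a) × f(c) < 0, new interval: [-1.270000, -1.174375]
Iteration 6:
  c_6 = (-1.270000 + (-1.174375))/2 = -1.222187
  f(c_6) = f(-1.222187) = 0.174367
  f(a) × f(c) < 0, new interval: [-1.270000, -1.222187]

After 6 iteration(s), the approximation is c_6 = -1.222187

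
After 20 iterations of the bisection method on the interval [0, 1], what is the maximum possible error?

Bisection error bound: |error| ≤ (b-a)/2^n
|error| ≤ (1 - 0)/2^20 = 1/2^20
|error| ≤ 0.0000009537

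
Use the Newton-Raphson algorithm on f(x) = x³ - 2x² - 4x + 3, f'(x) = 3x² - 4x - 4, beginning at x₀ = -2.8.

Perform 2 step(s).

f(x) = x³ - 2x² - 4x + 3
f'(x) = 3x² - 4x - 4
x₀ = -2.8

Newton-Raphson formula: x_{n+1} = x_n - f(x_n)/f'(x_n)

Iteration 1:
  f(-2.800000) = -23.432000
  f'(-2.800000) = 30.720000
  x_1 = -2.800000 - (-23.432000)/30.720000 = -2.037240
Iteration 2:
  f(-2.037240) = -5.606979
  f'(-2.037240) = 16.599994
  x_2 = -2.037240 - (-5.606979)/16.599994 = -1.699470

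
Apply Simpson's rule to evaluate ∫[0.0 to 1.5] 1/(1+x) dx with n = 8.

f(x) = 1/(1+x)
a = 0.0, b = 1.5, n = 8
h = (b - a)/n = 0.187500

Simpson's rule: (h/3)[f(x₀) + 4f(x₁) + 2f(x₂) + ... + f(xₙ)]

x_0 = 0.0000, f(x_0) = 1.000000, coefficient = 1
x_1 = 0.1875, f(x_1) = 0.842105, coefficient = 4
x_2 = 0.3750, f(x_2) = 0.727273, coefficient = 2
x_3 = 0.5625, f(x_3) = 0.640000, coefficient = 4
x_4 = 0.7500, f(x_4) = 0.571429, coefficient = 2
x_5 = 0.9375, f(x_5) = 0.516129, coefficient = 4
x_6 = 1.1250, f(x_6) = 0.470588, coefficient = 2
x_7 = 1.3125, f(x_7) = 0.432432, coefficient = 4
x_8 = 1.5000, f(x_8) = 0.400000, coefficient = 1

I ≈ (0.187500/3) × 14.661246 = 0.916328
Exact value: 0.916291
Error: 0.000037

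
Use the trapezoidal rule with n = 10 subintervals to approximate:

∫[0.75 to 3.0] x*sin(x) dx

f(x) = x*sin(x)
a = 0.75, b = 3.0, n = 10
h = (b - a)/n = 0.225000

Trapezoidal rule: (h/2)[f(x₀) + 2f(x₁) + 2f(x₂) + ... + f(xₙ)]

x_0 = 0.7500, f(x_0) = 0.511229, coefficient = 1
x_1 = 0.9750, f(x_1) = 0.807009, coefficient = 2
x_2 = 1.2000, f(x_2) = 1.118447, coefficient = 2
x_3 = 1.4250, f(x_3) = 1.409882, coefficient = 2
x_4 = 1.6500, f(x_4) = 1.644827, coefficient = 2
x_5 = 1.8750, f(x_5) = 1.788911, coefficient = 2
x_6 = 2.1000, f(x_6) = 1.812740, coefficient = 2
x_7 = 2.3250, f(x_7) = 1.694500, coefficient = 2
x_8 = 2.5500, f(x_8) = 1.422093, coefficient = 2
x_9 = 2.7750, f(x_9) = 0.994662, coefficient = 2
x_10 = 3.0000, f(x_10) = 0.423360, coefficient = 1

I ≈ (0.225000/2) × 26.320729 = 2.961082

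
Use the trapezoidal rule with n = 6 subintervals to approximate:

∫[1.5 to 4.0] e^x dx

f(x) = e^x
a = 1.5, b = 4.0, n = 6
h = (b - a)/n = 0.416667

Trapezoidal rule: (h/2)[f(x₀) + 2f(x₁) + 2f(x₂) + ... + f(xₙ)]

x_0 = 1.5000, f(x_0) = 4.481689, coefficient = 1
x_1 = 1.9167, f(x_1) = 6.798260, coefficient = 2
x_2 = 2.3333, f(x_2) = 10.312259, coefficient = 2
x_3 = 2.7500, f(x_3) = 15.642632, coefficient = 2
x_4 = 3.1667, f(x_4) = 23.728258, coefficient = 2
x_5 = 3.5833, f(x_5) = 35.993319, coefficient = 2
x_6 = 4.0000, f(x_6) = 54.598150, coefficient = 1

I ≈ (0.416667/2) × 244.029294 = 50.839436
Exact value: 50.116461
Error: 0.722975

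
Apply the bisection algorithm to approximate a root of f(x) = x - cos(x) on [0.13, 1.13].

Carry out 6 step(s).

f(x) = x - cos(x)
Initial interval: [0.13, 1.13]

Iteration 1:
  c_1 = (0.130000 + 1.130000)/2 = 0.630000
  f(c_1) = f(0.630000) = -0.178028
  f(a) × f(c) ≥ 0, new interval: [0.630000, 1.130000]
Iteration 2:
  c_2 = (0.630000 + 1.130000)/2 = 0.880000
  f(c_2) = f(0.880000) = 0.242849
  f(a) × f(c) < 0, new interval: [0.630000, 0.880000]
Iteration 3:
  c_3 = (0.630000 + 0.880000)/2 = 0.755000
  f(c_3) = f(0.755000) = 0.026728
  f(a) × f(c) < 0, new interval: [0.630000, 0.755000]
Iteration 4:
  c_4 = (0.630000 + 0.755000)/2 = 0.692500
  f(c_4) = f(0.692500) = -0.077152
  f(a) × f(c) ≥ 0, new interval: [0.692500, 0.755000]
Iteration 5:
  c_5 = (0.692500 + 0.755000)/2 = 0.723750
  f(c_5) = f(0.723750) = -0.025578
  f(a) × f(c) ≥ 0, new interval: [0.723750, 0.755000]
Iteration 6:
  c_6 = (0.723750 + 0.755000)/2 = 0.739375
  f(c_6) = f(0.739375) = 0.000485
  f(a) × f(c) < 0, new interval: [0.723750, 0.739375]

After 6 iteration(s), the approximation is c_6 = 0.739375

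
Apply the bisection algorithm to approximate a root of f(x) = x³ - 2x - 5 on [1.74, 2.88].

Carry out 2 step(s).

f(x) = x³ - 2x - 5
Initial interval: [1.74, 2.88]

Iteration 1:
  c_1 = (1.740000 + 2.880000)/2 = 2.310000
  f(c_1) = f(2.310000) = 2.706391
  f(a) × f(c) < 0, new interval: [1.740000, 2.310000]
Iteration 2:
  c_2 = (1.740000 + 2.310000)/2 = 2.025000
  f(c_2) = f(2.025000) = -0.746234
  f(a) × f(c) ≥ 0, new interval: [2.025000, 2.310000]

After 2 iteration(s), the approximation is c_2 = 2.025000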